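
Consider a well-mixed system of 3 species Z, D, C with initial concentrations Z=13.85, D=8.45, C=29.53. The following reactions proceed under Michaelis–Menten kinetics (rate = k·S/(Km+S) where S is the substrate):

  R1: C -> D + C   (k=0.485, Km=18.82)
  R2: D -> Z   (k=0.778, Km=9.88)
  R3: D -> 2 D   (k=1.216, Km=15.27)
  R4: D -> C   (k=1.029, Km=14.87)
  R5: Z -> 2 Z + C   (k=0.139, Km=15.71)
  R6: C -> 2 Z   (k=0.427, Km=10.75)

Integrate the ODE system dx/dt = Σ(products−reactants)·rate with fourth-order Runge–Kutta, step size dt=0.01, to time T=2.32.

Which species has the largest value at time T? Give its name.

Dominant species at T: C

RK4 with dt=0.01: 232 steps to T=2.32. Trajectory (selected grid times):
t=0.00: Z=13.85 D=8.45 C=29.53
t=0.26: Z=14.12 D=8.45 C=29.56
t=0.52: Z=14.40 D=8.45 C=29.60
t=0.77: Z=14.66 D=8.45 C=29.63
t=1.03: Z=14.93 D=8.45 C=29.66
t=1.29: Z=15.21 D=8.45 C=29.69
t=1.55: Z=15.48 D=8.45 C=29.73
t=1.80: Z=15.74 D=8.45 C=29.76
t=2.06: Z=16.02 D=8.45 C=29.79
t=2.32: Z=16.29 D=8.45 C=29.83
At T=2.32: Z=16.29 D=8.45 C=29.83; the largest is C.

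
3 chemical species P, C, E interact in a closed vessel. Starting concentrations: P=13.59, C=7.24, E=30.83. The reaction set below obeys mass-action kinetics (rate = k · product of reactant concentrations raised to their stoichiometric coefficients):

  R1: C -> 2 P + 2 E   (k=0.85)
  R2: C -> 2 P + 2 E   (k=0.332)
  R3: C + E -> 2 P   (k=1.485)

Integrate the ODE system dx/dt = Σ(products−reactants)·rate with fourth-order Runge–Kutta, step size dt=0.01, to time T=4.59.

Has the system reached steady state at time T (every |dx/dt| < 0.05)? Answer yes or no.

RK4 with dt=0.01: 459 steps to T=4.59. Trajectory (selected grid times):
t=0.00: P=13.59 C=7.24 E=30.83
t=0.51: P=28.07 C=0.00 E=24.20
t=1.02: P=28.07 C=0.00 E=24.20
t=1.53: P=28.07 C=0.00 E=24.20
t=2.04: P=28.07 C=0.00 E=24.20
t=2.55: P=28.07 C=0.00 E=24.20
t=3.06: P=28.07 C=0.00 E=24.20
t=3.57: P=28.07 C=0.00 E=24.20
t=4.08: P=28.07 C=0.00 E=24.20
t=4.59: P=28.07 C=0.00 E=24.20
Rates at T: R1=0.0000, R2=0.0000, R3=0.0000
dx/dt at T (Σ net stoichiometry × rate): P=+0.0000, C=-0.0000, E=-0.0000
Largest |dx/dt| is |+0.0000| (P) < 0.05 → steady.

Steady state at T: yes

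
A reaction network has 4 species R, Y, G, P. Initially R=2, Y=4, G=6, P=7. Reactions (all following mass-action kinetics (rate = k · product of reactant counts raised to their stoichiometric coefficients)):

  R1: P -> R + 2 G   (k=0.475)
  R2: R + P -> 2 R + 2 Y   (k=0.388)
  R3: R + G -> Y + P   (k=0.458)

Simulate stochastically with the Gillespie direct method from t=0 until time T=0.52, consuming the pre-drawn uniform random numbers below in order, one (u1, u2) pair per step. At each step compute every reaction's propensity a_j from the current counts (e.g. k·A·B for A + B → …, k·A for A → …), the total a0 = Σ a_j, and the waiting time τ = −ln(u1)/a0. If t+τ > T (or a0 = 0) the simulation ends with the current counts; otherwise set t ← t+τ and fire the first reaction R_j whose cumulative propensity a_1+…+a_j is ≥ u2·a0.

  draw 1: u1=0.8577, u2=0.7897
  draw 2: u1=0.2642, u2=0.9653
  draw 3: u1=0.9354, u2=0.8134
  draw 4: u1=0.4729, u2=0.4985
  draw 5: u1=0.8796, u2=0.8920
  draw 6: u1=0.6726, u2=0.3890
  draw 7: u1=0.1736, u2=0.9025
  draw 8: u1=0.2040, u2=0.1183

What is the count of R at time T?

R at T = 1

t=0.000: R=2 Y=4 G=6 P=7
Draw 1: a1=3.325, a2=5.432, a3=5.496, a0=14.253; τ=−ln(0.8577)/14.253=0.011 → t=0.011; u2·a0=0.7897·14.253=11.256; a1+a2=8.757 < 11.256 ≤ a1+…+a3=14.253 → R3 fires; R=1 Y=5 G=5 P=8
Draw 2: a1=3.800, a2=3.104, a3=2.290, a0=9.194; τ=−ln(0.2642)/9.194=0.145 → t=0.156; u2·a0=0.9653·9.194=8.875; a1+a2=6.904 < 8.875 ≤ a1+…+a3=9.194 → R3 fires; R=0 Y=6 G=4 P=9
Draw 3: a1=4.275, a2=0.000, a3=0.000, a0=4.275; τ=−ln(0.9354)/4.275=0.016 → t=0.171; u2·a0=0.8134·4.275=3.477 ≤ a1=4.275 → R1 fires; R=1 Y=6 G=6 P=8
Draw 4: a1=3.800, a2=3.104, a3=2.748, a0=9.652; τ=−ln(0.4729)/9.652=0.078 → t=0.249; u2·a0=0.4985·9.652=4.812; a1=3.800 < 4.812 ≤ a1+a2=6.904 → R2 fires; R=2 Y=8 G=6 P=7
Draw 5: a1=3.325, a2=5.432, a3=5.496, a0=14.253; τ=−ln(0.8796)/14.253=0.009 → t=0.258; u2·a0=0.8920·14.253=12.714; a1+a2=8.757 < 12.714 ≤ a1+…+a3=14.253 → R3 fires; R=1 Y=9 G=5 P=8
Draw 6: a1=3.800, a2=3.104, a3=2.290, a0=9.194; τ=−ln(0.6726)/9.194=0.043 → t=0.301; u2·a0=0.3890·9.194=3.576 ≤ a1=3.800 → R1 fires; R=2 Y=9 G=7 P=7
Draw 7: a1=3.325, a2=5.432, a3=6.412, a0=15.169; τ=−ln(0.1736)/15.169=0.115 → t=0.416; u2·a0=0.9025·15.169=13.690; a1+a2=8.757 < 13.690 ≤ a1+…+a3=15.169 → R3 fires; R=1 Y=10 G=6 P=8
Draw 8: a1=3.800, a2=3.104, a3=2.748, a0=9.652; τ=−ln(0.2040)/9.652=0.165 → t=0.581 > T=0.52: stop.
Read off R at T=0.52: 1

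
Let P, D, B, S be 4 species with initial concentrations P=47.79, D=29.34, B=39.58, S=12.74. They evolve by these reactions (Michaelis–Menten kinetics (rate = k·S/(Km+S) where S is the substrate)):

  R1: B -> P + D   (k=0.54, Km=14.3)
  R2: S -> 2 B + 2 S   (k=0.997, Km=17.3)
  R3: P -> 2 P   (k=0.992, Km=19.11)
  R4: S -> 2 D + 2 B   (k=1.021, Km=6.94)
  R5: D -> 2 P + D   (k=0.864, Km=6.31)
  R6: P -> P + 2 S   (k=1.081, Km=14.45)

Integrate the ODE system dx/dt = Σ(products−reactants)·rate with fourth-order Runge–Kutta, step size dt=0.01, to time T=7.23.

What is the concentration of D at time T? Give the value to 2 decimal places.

RK4 with dt=0.01: 723 steps to T=7.23. Trajectory (selected grid times):
t=0.00: P=47.79 D=29.34 B=39.58 S=12.74
t=0.80: P=49.82 D=30.73 B=41.03 S=13.88
t=1.61: P=51.90 D=32.18 B=42.56 S=15.06
t=2.41: P=53.96 D=33.63 B=44.12 S=16.23
t=3.21: P=56.05 D=35.12 B=45.73 S=17.41
t=4.02: P=58.18 D=36.64 B=47.42 S=18.63
t=4.82: P=60.29 D=38.18 B=49.12 S=19.84
t=5.62: P=62.42 D=39.73 B=50.87 S=21.06
t=6.43: P=64.59 D=41.33 B=52.68 S=22.31
t=7.23: P=66.75 D=42.92 B=54.50 S=23.55
Read off D at T=7.23: 42.92

D at T = 42.92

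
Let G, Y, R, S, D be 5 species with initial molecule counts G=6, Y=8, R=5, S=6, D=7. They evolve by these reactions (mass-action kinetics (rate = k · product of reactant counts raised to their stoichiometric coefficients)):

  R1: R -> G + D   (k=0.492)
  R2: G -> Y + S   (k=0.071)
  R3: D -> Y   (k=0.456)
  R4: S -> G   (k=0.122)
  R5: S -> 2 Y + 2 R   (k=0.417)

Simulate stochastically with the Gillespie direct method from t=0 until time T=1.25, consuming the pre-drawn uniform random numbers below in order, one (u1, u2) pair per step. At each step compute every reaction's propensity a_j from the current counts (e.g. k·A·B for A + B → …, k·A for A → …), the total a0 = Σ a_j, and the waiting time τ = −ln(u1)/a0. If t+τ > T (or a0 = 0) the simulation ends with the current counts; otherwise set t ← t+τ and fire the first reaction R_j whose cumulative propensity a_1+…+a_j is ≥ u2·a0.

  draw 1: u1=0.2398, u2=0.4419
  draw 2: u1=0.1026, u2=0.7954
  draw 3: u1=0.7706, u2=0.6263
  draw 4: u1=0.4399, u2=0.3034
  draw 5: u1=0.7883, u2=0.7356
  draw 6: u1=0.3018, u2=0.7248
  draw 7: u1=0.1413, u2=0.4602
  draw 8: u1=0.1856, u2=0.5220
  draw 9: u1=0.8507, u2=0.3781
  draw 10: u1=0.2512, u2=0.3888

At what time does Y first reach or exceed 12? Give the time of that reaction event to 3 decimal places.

Threshold first reached at t = 0.438

t=0.000: G=6 Y=8 R=5 S=6 D=7
Draw 1: a1=2.460, a2=0.426, a3=3.192, a4=0.732, a5=2.502, a0=9.312; τ=−ln(0.2398)/9.312=0.153 → t=0.153; u2·a0=0.4419·9.312=4.115; a1+a2=2.886 < 4.115 ≤ a1+…+a3=6.078 → R3 fires; G=6 Y=9 R=5 S=6 D=6
Draw 2: a1=2.460, a2=0.426, a3=2.736, a4=0.732, a5=2.502, a0=8.856; τ=−ln(0.1026)/8.856=0.257 → t=0.410; u2·a0=0.7954·8.856=7.044; a1+…+a4=6.354 < 7.044 ≤ a1+…+a5=8.856 → R5 fires; G=6 Y=11 R=7 S=5 D=6
Draw 3: a1=3.444, a2=0.426, a3=2.736, a4=0.610, a5=2.085, a0=9.301; τ=−ln(0.7706)/9.301=0.028 → t=0.438; u2·a0=0.6263·9.301=5.825; a1+a2=3.870 < 5.825 ≤ a1+…+a3=6.606 → R3 fires; G=6 Y=12 R=7 S=5 D=5
Draw 4: a1=3.444, a2=0.426, a3=2.280, a4=0.610, a5=2.085, a0=8.845; τ=−ln(0.4399)/8.845=0.093 → t=0.531; u2·a0=0.3034·8.845=2.684 ≤ a1=3.444 → R1 fires; G=7 Y=12 R=6 S=5 D=6
Draw 5: a1=2.952, a2=0.497, a3=2.736, a4=0.610, a5=2.085, a0=8.880; τ=−ln(0.7883)/8.880=0.027 → t=0.558; u2·a0=0.7356·8.880=6.532; a1+…+a3=6.185 < 6.532 ≤ a1+…+a4=6.795 → R4 fires; G=8 Y=12 R=6 S=4 D=6
Draw 6: a1=2.952, a2=0.568, a3=2.736, a4=0.488, a5=1.668, a0=8.412; τ=−ln(0.3018)/8.412=0.142 → t=0.701; u2·a0=0.7248·8.412=6.097; a1+a2=3.520 < 6.097 ≤ a1+…+a3=6.256 → R3 fires; G=8 Y=13 R=6 S=4 D=5
Draw 7: a1=2.952, a2=0.568, a3=2.280, a4=0.488, a5=1.668, a0=7.956; τ=−ln(0.1413)/7.956=0.246 → t=0.946; u2·a0=0.4602·7.956=3.661; a1+a2=3.520 < 3.661 ≤ a1+…+a3=5.800 → R3 fires; G=8 Y=14 R=6 S=4 D=4
Draw 8: a1=2.952, a2=0.568, a3=1.824, a4=0.488, a5=1.668, a0=7.500; τ=−ln(0.1856)/7.500=0.225 → t=1.171; u2·a0=0.5220·7.500=3.915; a1+a2=3.520 < 3.915 ≤ a1+…+a3=5.344 → R3 fires; G=8 Y=15 R=6 S=4 D=3
Draw 9: a1=2.952, a2=0.568, a3=1.368, a4=0.488, a5=1.668, a0=7.044; τ=−ln(0.8507)/7.044=0.023 → t=1.194; u2·a0=0.3781·7.044=2.663 ≤ a1=2.952 → R1 fires; G=9 Y=15 R=5 S=4 D=4
Draw 10: a1=2.460, a2=0.639, a3=1.824, a4=0.488, a5=1.668, a0=7.079; τ=−ln(0.2512)/7.079=0.195 → t=1.389 > T=1.25: stop.
Y first becomes ≥ 12 when it reaches 12 at the event at t=0.438.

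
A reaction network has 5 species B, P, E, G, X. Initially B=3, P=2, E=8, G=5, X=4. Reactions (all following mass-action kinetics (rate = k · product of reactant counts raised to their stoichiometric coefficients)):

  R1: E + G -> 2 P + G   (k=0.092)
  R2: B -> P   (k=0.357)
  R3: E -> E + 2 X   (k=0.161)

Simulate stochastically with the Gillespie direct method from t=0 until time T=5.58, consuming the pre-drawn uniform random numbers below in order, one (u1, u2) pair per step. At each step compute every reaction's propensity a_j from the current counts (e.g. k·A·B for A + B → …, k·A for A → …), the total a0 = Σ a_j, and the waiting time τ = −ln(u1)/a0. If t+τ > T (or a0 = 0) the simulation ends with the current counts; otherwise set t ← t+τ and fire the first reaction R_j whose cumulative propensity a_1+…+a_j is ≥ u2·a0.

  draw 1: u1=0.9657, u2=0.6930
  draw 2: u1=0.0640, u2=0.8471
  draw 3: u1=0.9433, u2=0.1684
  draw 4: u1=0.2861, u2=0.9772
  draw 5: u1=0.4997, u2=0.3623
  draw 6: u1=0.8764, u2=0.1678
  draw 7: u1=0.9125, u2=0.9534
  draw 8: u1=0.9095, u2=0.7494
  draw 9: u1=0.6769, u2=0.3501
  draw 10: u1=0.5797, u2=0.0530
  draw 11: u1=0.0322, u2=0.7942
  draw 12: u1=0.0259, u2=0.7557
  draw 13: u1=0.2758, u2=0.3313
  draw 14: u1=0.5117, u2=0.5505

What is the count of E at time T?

E at T = 2

t=0.000: B=3 P=2 E=8 G=5 X=4
Draw 1: a1=3.680, a2=1.071, a3=1.288, a0=6.039; τ=−ln(0.9657)/6.039=0.006 → t=0.006; u2·a0=0.6930·6.039=4.185; a1=3.680 < 4.185 ≤ a1+a2=4.751 → R2 fires; B=2 P=3 E=8 G=5 X=4
Draw 2: a1=3.680, a2=0.714, a3=1.288, a0=5.682; τ=−ln(0.0640)/5.682=0.484 → t=0.490; u2·a0=0.8471·5.682=4.813; a1+a2=4.394 < 4.813 ≤ a1+…+a3=5.682 → R3 fires; B=2 P=3 E=8 G=5 X=6
Draw 3: a1=3.680, a2=0.714, a3=1.288, a0=5.682; τ=−ln(0.9433)/5.682=0.010 → t=0.500; u2·a0=0.1684·5.682=0.957 ≤ a1=3.680 → R1 fires; B=2 P=5 E=7 G=5 X=6
Draw 4: a1=3.220, a2=0.714, a3=1.127, a0=5.061; τ=−ln(0.2861)/5.061=0.247 → t=0.747; u2·a0=0.9772·5.061=4.946; a1+a2=3.934 < 4.946 ≤ a1+…+a3=5.061 → R3 fires; B=2 P=5 E=7 G=5 X=8
Draw 5: a1=3.220, a2=0.714, a3=1.127, a0=5.061; τ=−ln(0.4997)/5.061=0.137 → t=0.884; u2·a0=0.3623·5.061=1.834 ≤ a1=3.220 → R1 fires; B=2 P=7 E=6 G=5 X=8
Draw 6: a1=2.760, a2=0.714, a3=0.966, a0=4.440; τ=−ln(0.8764)/4.440=0.030 → t=0.914; u2·a0=0.1678·4.440=0.745 ≤ a1=2.760 → R1 fires; B=2 P=9 E=5 G=5 X=8
Draw 7: a1=2.300, a2=0.714, a3=0.805, a0=3.819; τ=−ln(0.9125)/3.819=0.024 → t=0.938; u2·a0=0.9534·3.819=3.641; a1+a2=3.014 < 3.641 ≤ a1+…+a3=3.819 → R3 fires; B=2 P=9 E=5 G=5 X=10
Draw 8: a1=2.300, a2=0.714, a3=0.805, a0=3.819; τ=−ln(0.9095)/3.819=0.025 → t=0.963; u2·a0=0.7494·3.819=2.862; a1=2.300 < 2.862 ≤ a1+a2=3.014 → R2 fires; B=1 P=10 E=5 G=5 X=10
Draw 9: a1=2.300, a2=0.357, a3=0.805, a0=3.462; τ=−ln(0.6769)/3.462=0.113 → t=1.075; u2·a0=0.3501·3.462=1.212 ≤ a1=2.300 → R1 fires; B=1 P=12 E=4 G=5 X=10
Draw 10: a1=1.840, a2=0.357, a3=0.644, a0=2.841; τ=−ln(0.5797)/2.841=0.192 → t=1.267; u2·a0=0.0530·2.841=0.151 ≤ a1=1.840 → R1 fires; B=1 P=14 E=3 G=5 X=10
Draw 11: a1=1.380, a2=0.357, a3=0.483, a0=2.220; τ=−ln(0.0322)/2.220=1.548 → t=2.815; u2·a0=0.7942·2.220=1.763; a1+a2=1.737 < 1.763 ≤ a1+…+a3=2.220 → R3 fires; B=1 P=14 E=3 G=5 X=12
Draw 12: a1=1.380, a2=0.357, a3=0.483, a0=2.220; τ=−ln(0.0259)/2.220=1.646 → t=4.461; u2·a0=0.7557·2.220=1.678; a1=1.380 < 1.678 ≤ a1+a2=1.737 → R2 fires; B=0 P=15 E=3 G=5 X=12
Draw 13: a1=1.380, a2=0.000, a3=0.483, a0=1.863; τ=−ln(0.2758)/1.863=0.691 → t=5.152; u2·a0=0.3313·1.863=0.617 ≤ a1=1.380 → R1 fires; B=0 P=17 E=2 G=5 X=12
Draw 14: a1=0.920, a2=0.000, a3=0.322, a0=1.242; τ=−ln(0.5117)/1.242=0.539 → t=5.692 > T=5.58: stop.
Read off E at T=5.58: 2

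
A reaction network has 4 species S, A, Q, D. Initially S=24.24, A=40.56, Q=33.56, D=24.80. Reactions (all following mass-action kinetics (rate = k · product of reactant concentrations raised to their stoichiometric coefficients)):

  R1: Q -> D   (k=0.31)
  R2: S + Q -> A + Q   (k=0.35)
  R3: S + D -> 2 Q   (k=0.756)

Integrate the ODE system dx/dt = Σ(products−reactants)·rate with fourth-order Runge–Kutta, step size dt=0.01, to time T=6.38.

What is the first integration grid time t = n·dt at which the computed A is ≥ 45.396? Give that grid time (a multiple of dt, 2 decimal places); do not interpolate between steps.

Threshold first reached at t = 0.02

RK4 with dt=0.01: 638 steps to T=6.38. Trajectory (selected grid times):
t=0.00: S=24.24 A=40.56 Q=33.56 D=24.80
t=0.01: S=17.88 A=43.28 Q=40.71 D=21.28
t=0.02: S=13.21 A=45.61 Q=45.28 D=19.07
t=0.71: S=0.00 A=53.31 Q=45.54 D=24.31
t=1.42: S=0.00 A=53.31 Q=36.54 D=33.31
t=2.13: S=0.00 A=53.31 Q=29.32 D=40.53
t=2.84: S=0.00 A=53.31 Q=23.53 D=46.32
t=3.54: S=0.00 A=53.31 Q=18.94 D=50.91
t=4.25: S=0.00 A=53.31 Q=15.20 D=54.65
t=4.96: S=0.00 A=53.31 Q=12.20 D=57.66
t=5.67: S=0.00 A=53.31 Q=9.79 D=60.07
t=6.38: S=0.00 A=53.31 Q=7.85 D=62.00
A(0.01)=43.283 < 45.396 but A(0.02)=45.606 ≥ 45.396, so the first grid time is t=0.02.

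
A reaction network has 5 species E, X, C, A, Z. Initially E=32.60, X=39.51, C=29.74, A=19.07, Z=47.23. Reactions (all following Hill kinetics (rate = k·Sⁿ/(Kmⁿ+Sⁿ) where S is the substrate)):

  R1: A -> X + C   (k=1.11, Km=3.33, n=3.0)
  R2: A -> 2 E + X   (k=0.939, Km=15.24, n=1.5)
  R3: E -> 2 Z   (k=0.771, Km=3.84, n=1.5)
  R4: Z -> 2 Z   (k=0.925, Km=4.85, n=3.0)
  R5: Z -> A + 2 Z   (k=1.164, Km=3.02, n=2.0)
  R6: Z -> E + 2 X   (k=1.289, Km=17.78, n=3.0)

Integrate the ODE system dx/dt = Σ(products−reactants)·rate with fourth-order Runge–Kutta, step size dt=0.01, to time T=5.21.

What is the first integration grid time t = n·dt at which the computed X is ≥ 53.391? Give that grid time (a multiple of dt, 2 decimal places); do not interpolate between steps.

Threshold first reached at t = 3.38

RK4 with dt=0.01: 521 steps to T=5.21. Trajectory (selected grid times):
t=0.00: E=32.60 X=39.51 C=29.74 A=19.07 Z=47.23
t=0.58: E=33.51 X=41.89 C=30.38 A=18.79 Z=48.59
t=1.16: E=34.42 X=44.27 C=31.02 A=18.51 Z=49.94
t=1.74: E=35.33 X=46.65 C=31.66 A=18.23 Z=51.30
t=2.32: E=36.23 X=49.04 C=32.30 A=17.95 Z=52.65
t=2.89: E=37.11 X=51.38 C=32.93 A=17.69 Z=53.98
t=3.37: E=37.85 X=53.36 C=33.46 A=17.47 Z=55.10
t=3.38: E=37.86 X=53.40 C=33.47 A=17.46 Z=55.13
t=3.47: E=38.00 X=53.77 C=33.57 A=17.42 Z=55.34
t=4.05: E=38.89 X=56.15 C=34.21 A=17.16 Z=56.69
t=4.63: E=39.77 X=58.54 C=34.85 A=16.90 Z=58.04
t=5.21: E=40.65 X=60.93 C=35.49 A=16.64 Z=59.39
X(3.37)=53.357 < 53.391 but X(3.38)=53.398 ≥ 53.391, so the first grid time is t=3.38.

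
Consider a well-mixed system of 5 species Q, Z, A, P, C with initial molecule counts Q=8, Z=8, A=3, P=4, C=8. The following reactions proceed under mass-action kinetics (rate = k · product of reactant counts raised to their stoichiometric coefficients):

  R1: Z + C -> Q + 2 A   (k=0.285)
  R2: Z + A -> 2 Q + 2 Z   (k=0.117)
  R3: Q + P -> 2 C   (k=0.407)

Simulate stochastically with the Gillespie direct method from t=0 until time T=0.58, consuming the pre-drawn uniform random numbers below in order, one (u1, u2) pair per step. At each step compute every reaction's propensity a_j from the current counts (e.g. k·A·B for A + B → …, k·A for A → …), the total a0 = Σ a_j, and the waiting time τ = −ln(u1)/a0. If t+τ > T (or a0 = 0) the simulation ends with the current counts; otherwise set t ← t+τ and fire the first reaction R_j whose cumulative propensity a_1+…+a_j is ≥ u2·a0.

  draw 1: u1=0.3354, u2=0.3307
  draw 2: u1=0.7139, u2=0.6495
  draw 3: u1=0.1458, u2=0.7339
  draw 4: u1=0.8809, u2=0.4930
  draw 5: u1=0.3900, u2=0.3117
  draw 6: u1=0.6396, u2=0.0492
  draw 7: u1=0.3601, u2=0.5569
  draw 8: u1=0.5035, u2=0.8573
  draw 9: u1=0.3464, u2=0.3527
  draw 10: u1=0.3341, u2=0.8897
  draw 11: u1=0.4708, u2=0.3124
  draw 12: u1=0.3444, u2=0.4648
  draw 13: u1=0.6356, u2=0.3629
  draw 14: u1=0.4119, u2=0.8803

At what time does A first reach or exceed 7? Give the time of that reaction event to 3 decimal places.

t=0.000: Q=8 Z=8 A=3 P=4 C=8
Draw 1: a1=18.240, a2=2.808, a3=13.024, a0=34.072; τ=−ln(0.3354)/34.072=0.032 → t=0.032; u2·a0=0.3307·34.072=11.268 ≤ a1=18.240 → R1 fires; Q=9 Z=7 A=5 P=4 C=7
Draw 2: a1=13.965, a2=4.095, a3=14.652, a0=32.712; τ=−ln(0.7139)/32.712=0.010 → t=0.042; u2·a0=0.6495·32.712=21.246; a1+a2=18.060 < 21.246 ≤ a1+…+a3=32.712 → R3 fires; Q=8 Z=7 A=5 P=3 C=9
Draw 3: a1=17.955, a2=4.095, a3=9.768, a0=31.818; τ=−ln(0.1458)/31.818=0.061 → t=0.103; u2·a0=0.7339·31.818=23.351; a1+a2=22.050 < 23.351 ≤ a1+…+a3=31.818 → R3 fires; Q=7 Z=7 A=5 P=2 C=11
Draw 4: a1=21.945, a2=4.095, a3=5.698, a0=31.738; τ=−ln(0.8809)/31.738=0.004 → t=0.107; u2·a0=0.4930·31.738=15.647 ≤ a1=21.945 → R1 fires; Q=8 Z=6 A=7 P=2 C=10
Draw 5: a1=17.100, a2=4.914, a3=6.512, a0=28.526; τ=−ln(0.3900)/28.526=0.033 → t=0.140; u2·a0=0.3117·28.526=8.892 ≤ a1=17.100 → R1 fires; Q=9 Z=5 A=9 P=2 C=9
Draw 6: a1=12.825, a2=5.265, a3=7.326, a0=25.416; τ=−ln(0.6396)/25.416=0.018 → t=0.157; u2·a0=0.0492·25.416=1.250 ≤ a1=12.825 → R1 fires; Q=10 Z=4 A=11 P=2 C=8
Draw 7: a1=9.120, a2=5.148, a3=8.140, a0=22.408; τ=−ln(0.3601)/22.408=0.046 → t=0.203; u2·a0=0.5569·22.408=12.479; a1=9.120 < 12.479 ≤ a1+a2=14.268 → R2 fires; Q=12 Z=5 A=10 P=2 C=8
Draw 8: a1=11.400, a2=5.850, a3=9.768, a0=27.018; τ=−ln(0.5035)/27.018=0.025 → t=0.228; u2·a0=0.8573·27.018=23.163; a1+a2=17.250 < 23.163 ≤ a1+…+a3=27.018 → R3 fires; Q=11 Z=5 A=10 P=1 C=10
Draw 9: a1=14.250, a2=5.850, a3=4.477, a0=24.577; τ=−ln(0.3464)/24.577=0.043 → t=0.272; u2·a0=0.3527·24.577=8.668 ≤ a1=14.250 → R1 fires; Q=12 Z=4 A=12 P=1 C=9
Draw 10: a1=10.260, a2=5.616, a3=4.884, a0=20.760; τ=−ln(0.3341)/20.760=0.053 → t=0.324; u2·a0=0.8897·20.760=18.470; a1+a2=15.876 < 18.470 ≤ a1+…+a3=20.760 → R3 fires; Q=11 Z=4 A=12 P=0 C=11
Draw 11: a1=12.540, a2=5.616, a3=0.000, a0=18.156; τ=−ln(0.4708)/18.156=0.041 → t=0.366; u2·a0=0.3124·18.156=5.672 ≤ a1=12.540 → R1 fires; Q=12 Z=3 A=14 P=0 C=10
Draw 12: a1=8.550, a2=4.914, a3=0.000, a0=13.464; τ=−ln(0.3444)/13.464=0.079 → t=0.445; u2·a0=0.4648·13.464=6.258 ≤ a1=8.550 → R1 fires; Q=13 Z=2 A=16 P=0 C=9
Draw 13: a1=5.130, a2=3.744, a3=0.000, a0=8.874; τ=−ln(0.6356)/8.874=0.051 → t=0.496; u2·a0=0.3629·8.874=3.220 ≤ a1=5.130 → R1 fires; Q=14 Z=1 A=18 P=0 C=8
Draw 14: a1=2.280, a2=2.106, a3=0.000, a0=4.386; τ=−ln(0.4119)/4.386=0.202 → t=0.698 > T=0.58: stop.
A first becomes ≥ 7 when it reaches 7 at the event at t=0.107.

Threshold first reached at t = 0.107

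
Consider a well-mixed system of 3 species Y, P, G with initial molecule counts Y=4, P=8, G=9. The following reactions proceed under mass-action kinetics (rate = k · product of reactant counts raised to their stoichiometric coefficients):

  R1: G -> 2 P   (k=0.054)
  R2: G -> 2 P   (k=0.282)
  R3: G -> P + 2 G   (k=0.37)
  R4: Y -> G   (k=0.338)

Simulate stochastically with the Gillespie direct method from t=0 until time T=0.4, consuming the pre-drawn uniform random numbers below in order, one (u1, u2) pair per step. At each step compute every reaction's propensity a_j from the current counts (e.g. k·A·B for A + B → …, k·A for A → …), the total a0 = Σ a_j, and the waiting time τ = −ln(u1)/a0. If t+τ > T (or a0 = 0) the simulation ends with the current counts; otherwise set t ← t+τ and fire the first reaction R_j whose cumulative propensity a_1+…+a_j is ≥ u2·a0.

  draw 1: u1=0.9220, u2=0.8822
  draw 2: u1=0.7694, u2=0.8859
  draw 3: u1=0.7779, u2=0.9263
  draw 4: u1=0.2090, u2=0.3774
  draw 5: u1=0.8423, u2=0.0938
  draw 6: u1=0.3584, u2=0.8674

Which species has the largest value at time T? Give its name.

t=0.000: Y=4 P=8 G=9
Draw 1: a1=0.486, a2=2.538, a3=3.330, a4=1.352, a0=7.706; τ=−ln(0.9220)/7.706=0.011 → t=0.011; u2·a0=0.8822·7.706=6.798; a1+…+a3=6.354 < 6.798 ≤ a1+…+a4=7.706 → R4 fires; Y=3 P=8 G=10
Draw 2: a1=0.540, a2=2.820, a3=3.700, a4=1.014, a0=8.074; τ=−ln(0.7694)/8.074=0.032 → t=0.043; u2·a0=0.8859·8.074=7.153; a1+…+a3=7.060 < 7.153 ≤ a1+…+a4=8.074 → R4 fires; Y=2 P=8 G=11
Draw 3: a1=0.594, a2=3.102, a3=4.070, a4=0.676, a0=8.442; τ=−ln(0.7779)/8.442=0.030 → t=0.073; u2·a0=0.9263·8.442=7.820; a1+…+a3=7.766 < 7.820 ≤ a1+…+a4=8.442 → R4 fires; Y=1 P=8 G=12
Draw 4: a1=0.648, a2=3.384, a3=4.440, a4=0.338, a0=8.810; τ=−ln(0.2090)/8.810=0.178 → t=0.250; u2·a0=0.3774·8.810=3.325; a1=0.648 < 3.325 ≤ a1+a2=4.032 → R2 fires; Y=1 P=10 G=11
Draw 5: a1=0.594, a2=3.102, a3=4.070, a4=0.338, a0=8.104; τ=−ln(0.8423)/8.104=0.021 → t=0.272; u2·a0=0.0938·8.104=0.760; a1=0.594 < 0.760 ≤ a1+a2=3.696 → R2 fires; Y=1 P=12 G=10
Draw 6: a1=0.540, a2=2.820, a3=3.700, a4=0.338, a0=7.398; τ=−ln(0.3584)/7.398=0.139 → t=0.410 > T=0.4: stop.
At T=0.4: Y=1 P=12 G=10; the largest is P.

Dominant species at T: P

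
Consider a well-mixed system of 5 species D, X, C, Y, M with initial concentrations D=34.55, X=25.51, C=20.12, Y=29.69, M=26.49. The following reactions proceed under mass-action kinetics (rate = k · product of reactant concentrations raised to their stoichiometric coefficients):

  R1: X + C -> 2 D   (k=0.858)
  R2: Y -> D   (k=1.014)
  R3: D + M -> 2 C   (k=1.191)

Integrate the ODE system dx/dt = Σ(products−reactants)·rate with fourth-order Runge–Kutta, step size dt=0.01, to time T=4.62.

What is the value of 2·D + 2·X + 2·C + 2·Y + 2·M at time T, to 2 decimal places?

Value at T = 272.72

Check how each reaction changes W = 2·D + 2·X + 2·C + 2·Y + 2·M (weight of products minus weight of reactants):
R1: X + C -> 2 D: (2·2) − (2·1 + 2·1) = 4 − 4 = 0
R2: Y -> D: (2·1) − (2·1) = 2 − 2 = 0
R3: D + M -> 2 C: (2·2) − (2·1 + 2·1) = 4 − 4 = 0
Every reaction leaves W unchanged, so W is conserved and no simulation is needed: W(T) = W(0) = 2·34.55 + 2·25.51 + 2·20.12 + 2·29.69 + 2·26.49 = 272.72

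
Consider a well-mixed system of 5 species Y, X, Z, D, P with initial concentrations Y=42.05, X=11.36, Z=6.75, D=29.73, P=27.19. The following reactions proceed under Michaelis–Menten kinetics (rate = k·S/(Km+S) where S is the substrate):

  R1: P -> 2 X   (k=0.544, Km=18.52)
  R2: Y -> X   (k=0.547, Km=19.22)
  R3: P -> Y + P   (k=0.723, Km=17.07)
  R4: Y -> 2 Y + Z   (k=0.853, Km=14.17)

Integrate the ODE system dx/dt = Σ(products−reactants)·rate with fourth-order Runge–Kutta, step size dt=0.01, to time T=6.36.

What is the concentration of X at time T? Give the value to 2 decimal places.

RK4 with dt=0.01: 636 steps to T=6.36. Trajectory (selected grid times):
t=0.00: Y=42.05 X=11.36 Z=6.75 D=29.73 P=27.19
t=0.71: Y=42.55 X=12.09 Z=7.20 D=29.73 P=26.96
t=1.41: Y=43.05 X=12.80 Z=7.65 D=29.73 P=26.74
t=2.12: Y=43.55 X=13.53 Z=8.11 D=29.73 P=26.51
t=2.83: Y=44.04 X=14.25 Z=8.57 D=29.73 P=26.28
t=3.53: Y=44.54 X=14.96 Z=9.02 D=29.73 P=26.06
t=4.24: Y=45.03 X=15.68 Z=9.48 D=29.73 P=25.83
t=4.95: Y=45.53 X=16.41 Z=9.94 D=29.73 P=25.61
t=5.65: Y=46.02 X=17.12 Z=10.40 D=29.73 P=25.39
t=6.36: Y=46.52 X=17.84 Z=10.86 D=29.73 P=25.16
Read off X at T=6.36: 17.84

X at T = 17.84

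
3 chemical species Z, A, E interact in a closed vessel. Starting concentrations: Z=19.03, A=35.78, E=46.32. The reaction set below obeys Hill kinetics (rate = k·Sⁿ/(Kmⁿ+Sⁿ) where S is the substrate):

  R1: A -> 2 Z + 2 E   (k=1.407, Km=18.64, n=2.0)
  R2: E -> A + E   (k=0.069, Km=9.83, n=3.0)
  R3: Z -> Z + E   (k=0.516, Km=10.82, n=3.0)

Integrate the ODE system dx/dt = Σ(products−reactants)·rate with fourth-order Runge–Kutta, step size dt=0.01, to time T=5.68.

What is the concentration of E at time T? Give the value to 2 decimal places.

RK4 with dt=0.01: 568 steps to T=5.68. Trajectory (selected grid times):
t=0.00: Z=19.03 A=35.78 E=46.32
t=0.63: Z=20.42 A=35.13 E=47.99
t=1.26: Z=21.80 A=34.48 E=49.65
t=1.89: Z=23.16 A=33.84 E=51.31
t=2.52: Z=24.52 A=33.21 E=52.96
t=3.16: Z=25.88 A=32.57 E=54.63
t=3.79: Z=27.21 A=31.95 E=56.26
t=4.42: Z=28.53 A=31.34 E=57.89
t=5.05: Z=29.83 A=30.73 E=59.50
t=5.68: Z=31.12 A=30.13 E=61.10
Read off E at T=5.68: 61.10

E at T = 61.10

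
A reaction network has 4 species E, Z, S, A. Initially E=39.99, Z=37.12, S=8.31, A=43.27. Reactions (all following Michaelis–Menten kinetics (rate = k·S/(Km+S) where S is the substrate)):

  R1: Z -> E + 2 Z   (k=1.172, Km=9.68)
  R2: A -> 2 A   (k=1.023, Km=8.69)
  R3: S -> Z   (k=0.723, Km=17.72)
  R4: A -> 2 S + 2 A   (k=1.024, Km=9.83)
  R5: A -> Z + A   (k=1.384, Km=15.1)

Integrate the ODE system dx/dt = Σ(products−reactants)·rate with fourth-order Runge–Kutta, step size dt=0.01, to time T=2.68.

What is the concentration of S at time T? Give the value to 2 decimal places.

RK4 with dt=0.01: 268 steps to T=2.68. Trajectory (selected grid times):
t=0.00: E=39.99 Z=37.12 S=8.31 A=43.27
t=0.30: E=40.27 Z=37.78 S=8.74 A=43.78
t=0.60: E=40.55 Z=38.44 S=9.17 A=44.28
t=0.89: E=40.82 Z=39.08 S=9.58 A=44.78
t=1.19: E=41.10 Z=39.76 S=10.01 A=45.28
t=1.49: E=41.39 Z=40.43 S=10.44 A=45.80
t=1.79: E=41.67 Z=41.11 S=10.86 A=46.31
t=2.08: E=41.95 Z=41.77 S=11.27 A=46.80
t=2.38: E=42.23 Z=42.45 S=11.69 A=47.31
t=2.68: E=42.52 Z=43.14 S=12.12 A=47.83
Read off S at T=2.68: 12.12

S at T = 12.12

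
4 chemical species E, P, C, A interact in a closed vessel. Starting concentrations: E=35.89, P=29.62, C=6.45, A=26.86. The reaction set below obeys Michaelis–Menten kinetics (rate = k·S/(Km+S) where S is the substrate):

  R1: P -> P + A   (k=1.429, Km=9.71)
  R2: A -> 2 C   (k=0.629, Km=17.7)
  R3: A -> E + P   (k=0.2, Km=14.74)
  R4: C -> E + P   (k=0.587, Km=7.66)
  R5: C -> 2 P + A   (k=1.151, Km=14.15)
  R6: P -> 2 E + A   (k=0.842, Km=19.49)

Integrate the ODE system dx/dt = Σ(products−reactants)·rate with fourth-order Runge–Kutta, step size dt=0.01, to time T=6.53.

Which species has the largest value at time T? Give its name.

RK4 with dt=0.01: 653 steps to T=6.53. Trajectory (selected grid times):
t=0.00: E=35.89 P=29.62 C=6.45 A=26.86
t=0.73: E=36.93 P=30.07 C=6.55 A=27.91
t=1.45: E=37.95 P=30.52 C=6.65 A=28.95
t=2.18: E=39.00 P=30.98 C=6.75 A=30.00
t=2.90: E=40.05 P=31.44 C=6.86 A=31.05
t=3.63: E=41.11 P=31.91 C=6.96 A=32.11
t=4.35: E=42.17 P=32.39 C=7.08 A=33.16
t=5.08: E=43.24 P=32.87 C=7.19 A=34.22
t=5.80: E=44.31 P=33.36 C=7.30 A=35.28
t=6.53: E=45.40 P=33.86 C=7.42 A=36.36
At T=6.53: E=45.40 P=33.86 C=7.42 A=36.36; the largest is E.

Dominant species at T: E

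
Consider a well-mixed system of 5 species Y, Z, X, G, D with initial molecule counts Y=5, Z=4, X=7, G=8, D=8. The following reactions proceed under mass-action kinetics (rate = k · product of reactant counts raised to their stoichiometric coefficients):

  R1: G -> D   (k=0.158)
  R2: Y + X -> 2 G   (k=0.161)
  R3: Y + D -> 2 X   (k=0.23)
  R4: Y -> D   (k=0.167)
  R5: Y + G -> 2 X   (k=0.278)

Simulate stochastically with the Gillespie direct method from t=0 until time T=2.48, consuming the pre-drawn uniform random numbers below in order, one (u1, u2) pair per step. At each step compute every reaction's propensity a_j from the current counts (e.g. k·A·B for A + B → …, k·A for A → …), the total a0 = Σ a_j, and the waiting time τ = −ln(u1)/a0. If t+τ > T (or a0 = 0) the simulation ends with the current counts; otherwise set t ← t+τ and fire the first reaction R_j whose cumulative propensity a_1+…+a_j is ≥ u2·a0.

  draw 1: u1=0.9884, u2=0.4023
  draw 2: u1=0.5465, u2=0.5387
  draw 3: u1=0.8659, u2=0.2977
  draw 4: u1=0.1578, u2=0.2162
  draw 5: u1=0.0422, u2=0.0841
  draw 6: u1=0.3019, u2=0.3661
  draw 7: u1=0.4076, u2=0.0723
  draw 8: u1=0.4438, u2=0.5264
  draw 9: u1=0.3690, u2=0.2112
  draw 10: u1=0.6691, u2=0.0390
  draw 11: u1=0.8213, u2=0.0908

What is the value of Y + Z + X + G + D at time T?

Check how each reaction changes W = Y + Z + X + G + D (weight of products minus weight of reactants):
R1: G -> D: (1·1) − (1·1) = 1 − 1 = 0
R2: Y + X -> 2 G: (1·2) − (1·1 + 1·1) = 2 − 2 = 0
R3: Y + D -> 2 X: (1·2) − (1·1 + 1·1) = 2 − 2 = 0
R4: Y -> D: (1·1) − (1·1) = 1 − 1 = 0
R5: Y + G -> 2 X: (1·2) − (1·1 + 1·1) = 2 − 2 = 0
Every reaction leaves W unchanged, so W is conserved and no simulation is needed: W(T) = W(0) = 5 + 4 + 7 + 8 + 8 = 32

Value at T = 32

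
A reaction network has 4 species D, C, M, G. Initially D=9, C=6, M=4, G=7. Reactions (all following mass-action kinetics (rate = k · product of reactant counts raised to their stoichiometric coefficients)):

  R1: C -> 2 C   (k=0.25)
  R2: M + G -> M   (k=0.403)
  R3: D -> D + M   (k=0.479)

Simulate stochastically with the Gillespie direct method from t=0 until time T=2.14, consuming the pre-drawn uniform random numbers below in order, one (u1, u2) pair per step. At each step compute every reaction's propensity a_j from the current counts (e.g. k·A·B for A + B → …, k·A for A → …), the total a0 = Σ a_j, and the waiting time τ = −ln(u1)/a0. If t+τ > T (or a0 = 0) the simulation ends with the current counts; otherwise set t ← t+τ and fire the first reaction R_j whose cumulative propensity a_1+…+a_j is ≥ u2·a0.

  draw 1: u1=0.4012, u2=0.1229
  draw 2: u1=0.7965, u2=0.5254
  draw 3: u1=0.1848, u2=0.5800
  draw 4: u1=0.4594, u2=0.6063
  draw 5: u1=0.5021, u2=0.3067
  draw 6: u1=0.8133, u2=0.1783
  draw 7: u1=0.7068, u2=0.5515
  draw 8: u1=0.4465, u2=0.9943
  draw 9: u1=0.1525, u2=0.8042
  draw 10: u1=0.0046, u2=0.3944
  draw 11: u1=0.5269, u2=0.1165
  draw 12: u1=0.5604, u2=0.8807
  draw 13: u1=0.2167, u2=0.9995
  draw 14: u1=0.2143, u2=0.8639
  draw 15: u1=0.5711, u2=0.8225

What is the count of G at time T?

G at T = 0

t=0.000: D=9 C=6 M=4 G=7
Draw 1: a1=1.500, a2=11.284, a3=4.311, a0=17.095; τ=−ln(0.4012)/17.095=0.053 → t=0.053; u2·a0=0.1229·17.095=2.101; a1=1.500 < 2.101 ≤ a1+a2=12.784 → R2 fires; D=9 C=6 M=4 G=6
Draw 2: a1=1.500, a2=9.672, a3=4.311, a0=15.483; τ=−ln(0.7965)/15.483=0.015 → t=0.068; u2·a0=0.5254·15.483=8.135; a1=1.500 < 8.135 ≤ a1+a2=11.172 → R2 fires; D=9 C=6 M=4 G=5
Draw 3: a1=1.500, a2=8.060, a3=4.311, a0=13.871; τ=−ln(0.1848)/13.871=0.122 → t=0.190; u2·a0=0.5800·13.871=8.045; a1=1.500 < 8.045 ≤ a1+a2=9.560 → R2 fires; D=9 C=6 M=4 G=4
Draw 4: a1=1.500, a2=6.448, a3=4.311, a0=12.259; τ=−ln(0.4594)/12.259=0.063 → t=0.253; u2·a0=0.6063·12.259=7.433; a1=1.500 < 7.433 ≤ a1+a2=7.948 → R2 fires; D=9 C=6 M=4 G=3
Draw 5: a1=1.500, a2=4.836, a3=4.311, a0=10.647; τ=−ln(0.5021)/10.647=0.065 → t=0.318; u2·a0=0.3067·10.647=3.265; a1=1.500 < 3.265 ≤ a1+a2=6.336 → R2 fires; D=9 C=6 M=4 G=2
Draw 6: a1=1.500, a2=3.224, a3=4.311, a0=9.035; τ=−ln(0.8133)/9.035=0.023 → t=0.341; u2·a0=0.1783·9.035=1.611; a1=1.500 < 1.611 ≤ a1+a2=4.724 → R2 fires; D=9 C=6 M=4 G=1
Draw 7: a1=1.500, a2=1.612, a3=4.311, a0=7.423; τ=−ln(0.7068)/7.423=0.047 → t=0.388; u2·a0=0.5515·7.423=4.094; a1+a2=3.112 < 4.094 ≤ a1+…+a3=7.423 → R3 fires; D=9 C=6 M=5 G=1
Draw 8: a1=1.500, a2=2.015, a3=4.311, a0=7.826; τ=−ln(0.4465)/7.826=0.103 → t=0.491; u2·a0=0.9943·7.826=7.781; a1+a2=3.515 < 7.781 ≤ a1+…+a3=7.826 → R3 fires; D=9 C=6 M=6 G=1
Draw 9: a1=1.500, a2=2.418, a3=4.311, a0=8.229; τ=−ln(0.1525)/8.229=0.229 → t=0.719; u2·a0=0.8042·8.229=6.618; a1+a2=3.918 < 6.618 ≤ a1+…+a3=8.229 → R3 fires; D=9 C=6 M=7 G=1
Draw 10: a1=1.500, a2=2.821, a3=4.311, a0=8.632; τ=−ln(0.0046)/8.632=0.623 → t=1.343; u2·a0=0.3944·8.632=3.404; a1=1.500 < 3.404 ≤ a1+a2=4.321 → R2 fires; D=9 C=6 M=7 G=0
Draw 11: a1=1.500, a2=0.000, a3=4.311, a0=5.811; τ=−ln(0.5269)/5.811=0.110 → t=1.453; u2·a0=0.1165·5.811=0.677 ≤ a1=1.500 → R1 fires; D=9 C=7 M=7 G=0
Draw 12: a1=1.750, a2=0.000, a3=4.311, a0=6.061; τ=−ln(0.5604)/6.061=0.096 → t=1.548; u2·a0=0.8807·6.061=5.338; a1+a2=1.750 < 5.338 ≤ a1+…+a3=6.061 → R3 fires; D=9 C=7 M=8 G=0
Draw 13: a1=1.750, a2=0.000, a3=4.311, a0=6.061; τ=−ln(0.2167)/6.061=0.252 → t=1.801; u2·a0=0.9995·6.061=6.058; a1+a2=1.750 < 6.058 ≤ a1+…+a3=6.061 → R3 fires; D=9 C=7 M=9 G=0
Draw 14: a1=1.750, a2=0.000, a3=4.311, a0=6.061; τ=−ln(0.2143)/6.061=0.254 → t=2.055; u2·a0=0.8639·6.061=5.236; a1+a2=1.750 < 5.236 ≤ a1+…+a3=6.061 → R3 fires; D=9 C=7 M=10 G=0
Draw 15: a1=1.750, a2=0.000, a3=4.311, a0=6.061; τ=−ln(0.5711)/6.061=0.092 → t=2.147 > T=2.14: stop.
Read off G at T=2.14: 0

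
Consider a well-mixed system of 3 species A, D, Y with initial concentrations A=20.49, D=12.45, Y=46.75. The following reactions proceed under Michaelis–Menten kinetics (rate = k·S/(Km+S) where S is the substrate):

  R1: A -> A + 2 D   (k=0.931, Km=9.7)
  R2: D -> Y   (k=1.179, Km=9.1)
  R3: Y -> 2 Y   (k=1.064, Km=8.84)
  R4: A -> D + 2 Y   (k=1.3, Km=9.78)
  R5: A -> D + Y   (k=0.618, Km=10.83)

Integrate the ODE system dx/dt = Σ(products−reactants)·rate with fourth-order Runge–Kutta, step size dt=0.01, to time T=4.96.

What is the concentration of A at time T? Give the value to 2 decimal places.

A at T = 14.48

RK4 with dt=0.01: 496 steps to T=4.96. Trajectory (selected grid times):
t=0.00: A=20.49 D=12.45 Y=46.75
t=0.55: A=19.79 D=13.46 Y=48.81
t=1.10: A=19.09 D=14.45 Y=50.87
t=1.65: A=18.41 D=15.40 Y=52.93
t=2.20: A=17.73 D=16.34 Y=54.98
t=2.76: A=17.05 D=17.26 Y=57.07
t=3.31: A=16.40 D=18.13 Y=59.11
t=3.86: A=15.75 D=18.98 Y=61.15
t=4.41: A=15.11 D=19.81 Y=63.18
t=4.96: A=14.48 D=20.61 Y=65.20
Read off A at T=4.96: 14.48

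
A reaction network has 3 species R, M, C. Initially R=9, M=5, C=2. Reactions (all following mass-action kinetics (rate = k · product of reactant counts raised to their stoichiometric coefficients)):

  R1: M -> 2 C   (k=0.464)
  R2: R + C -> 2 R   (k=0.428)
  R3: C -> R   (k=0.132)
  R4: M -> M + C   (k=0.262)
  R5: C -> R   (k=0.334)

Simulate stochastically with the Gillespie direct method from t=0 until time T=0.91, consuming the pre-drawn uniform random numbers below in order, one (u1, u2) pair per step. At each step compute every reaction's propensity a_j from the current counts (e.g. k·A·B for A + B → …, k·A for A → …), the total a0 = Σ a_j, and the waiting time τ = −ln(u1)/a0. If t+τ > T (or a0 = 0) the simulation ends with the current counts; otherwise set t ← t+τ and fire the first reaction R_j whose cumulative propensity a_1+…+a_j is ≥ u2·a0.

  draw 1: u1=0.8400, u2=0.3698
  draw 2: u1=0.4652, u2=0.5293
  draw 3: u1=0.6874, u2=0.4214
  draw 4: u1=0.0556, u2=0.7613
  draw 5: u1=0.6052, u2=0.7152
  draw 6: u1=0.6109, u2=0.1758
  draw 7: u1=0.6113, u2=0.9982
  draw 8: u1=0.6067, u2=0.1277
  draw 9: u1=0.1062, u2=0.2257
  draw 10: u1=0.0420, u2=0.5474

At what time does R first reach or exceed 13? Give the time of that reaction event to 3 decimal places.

Threshold first reached at t = 0.486

t=0.000: R=9 M=5 C=2
Draw 1: a1=2.320, a2=7.704, a3=0.264, a4=1.310, a5=0.668, a0=12.266; τ=−ln(0.8400)/12.266=0.014 → t=0.014; u2·a0=0.3698·12.266=4.536; a1=2.320 < 4.536 ≤ a1+a2=10.024 → R2 fires; R=10 M=5 C=1
Draw 2: a1=2.320, a2=4.280, a3=0.132, a4=1.310, a5=0.334, a0=8.376; τ=−ln(0.4652)/8.376=0.091 → t=0.106; u2·a0=0.5293·8.376=4.433; a1=2.320 < 4.433 ≤ a1+a2=6.600 → R2 fires; R=11 M=5 C=0
Draw 3: a1=2.320, a2=0.000, a3=0.000, a4=1.310, a5=0.000, a0=3.630; τ=−ln(0.6874)/3.630=0.103 → t=0.209; u2·a0=0.4214·3.630=1.530 ≤ a1=2.320 → R1 fires; R=11 M=4 C=2
Draw 4: a1=1.856, a2=9.416, a3=0.264, a4=1.048, a5=0.668, a0=13.252; τ=−ln(0.0556)/13.252=0.218 → t=0.427; u2·a0=0.7613·13.252=10.089; a1=1.856 < 10.089 ≤ a1+a2=11.272 → R2 fires; R=12 M=4 C=1
Draw 5: a1=1.856, a2=5.136, a3=0.132, a4=1.048, a5=0.334, a0=8.506; τ=−ln(0.6052)/8.506=0.059 → t=0.486; u2·a0=0.7152·8.506=6.083; a1=1.856 < 6.083 ≤ a1+a2=6.992 → R2 fires; R=13 M=4 C=0
Draw 6: a1=1.856, a2=0.000, a3=0.000, a4=1.048, a5=0.000, a0=2.904; τ=−ln(0.6109)/2.904=0.170 → t=0.656; u2·a0=0.1758·2.904=0.511 ≤ a1=1.856 → R1 fires; R=13 M=3 C=2
Draw 7: a1=1.392, a2=11.128, a3=0.264, a4=0.786, a5=0.668, a0=14.238; τ=−ln(0.6113)/14.238=0.035 → t=0.690; u2·a0=0.9982·14.238=14.212; a1+…+a4=13.570 < 14.212 ≤ a1+…+a5=14.238 → R5 fires; R=14 M=3 C=1
Draw 8: a1=1.392, a2=5.992, a3=0.132, a4=0.786, a5=0.334, a0=8.636; τ=−ln(0.6067)/8.636=0.058 → t=0.748; u2·a0=0.1277·8.636=1.103 ≤ a1=1.392 → R1 fires; R=14 M=2 C=3
Draw 9: a1=0.928, a2=17.976, a3=0.396, a4=0.524, a5=1.002, a0=20.826; τ=−ln(0.1062)/20.826=0.108 → t=0.856; u2·a0=0.2257·20.826=4.700; a1=0.928 < 4.700 ≤ a1+a2=18.904 → R2 fires; R=15 M=2 C=2
Draw 10: a1=0.928, a2=12.840, a3=0.264, a4=0.524, a5=0.668, a0=15.224; τ=−ln(0.0420)/15.224=0.208 → t=1.064 > T=0.91: stop.
R first becomes ≥ 13 when it reaches 13 at the event at t=0.486.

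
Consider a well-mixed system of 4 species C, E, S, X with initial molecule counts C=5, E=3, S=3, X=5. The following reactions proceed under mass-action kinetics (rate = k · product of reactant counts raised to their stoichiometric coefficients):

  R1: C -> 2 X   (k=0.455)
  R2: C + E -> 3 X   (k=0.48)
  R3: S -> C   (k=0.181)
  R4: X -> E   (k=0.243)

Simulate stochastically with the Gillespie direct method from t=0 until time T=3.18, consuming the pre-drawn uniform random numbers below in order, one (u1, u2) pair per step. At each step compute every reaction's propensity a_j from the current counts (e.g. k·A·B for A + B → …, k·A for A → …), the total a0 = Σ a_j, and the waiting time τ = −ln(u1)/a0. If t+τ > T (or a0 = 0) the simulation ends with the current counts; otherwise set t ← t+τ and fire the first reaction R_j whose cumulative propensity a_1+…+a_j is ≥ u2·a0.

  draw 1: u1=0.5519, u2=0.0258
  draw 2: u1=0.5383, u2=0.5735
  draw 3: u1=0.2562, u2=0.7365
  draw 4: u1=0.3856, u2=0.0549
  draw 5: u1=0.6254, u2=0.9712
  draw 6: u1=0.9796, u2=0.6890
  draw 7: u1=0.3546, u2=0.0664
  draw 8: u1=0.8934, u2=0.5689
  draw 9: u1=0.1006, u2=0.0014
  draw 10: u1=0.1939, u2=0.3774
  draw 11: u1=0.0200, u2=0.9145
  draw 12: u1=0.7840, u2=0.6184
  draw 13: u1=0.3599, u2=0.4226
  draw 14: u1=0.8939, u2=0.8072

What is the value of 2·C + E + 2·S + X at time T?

Value at T = 24

Check how each reaction changes W = 2·C + E + 2·S + X (weight of products minus weight of reactants):
R1: C -> 2 X: (1·2) − (2·1) = 2 − 2 = 0
R2: C + E -> 3 X: (1·3) − (2·1 + 1·1) = 3 − 3 = 0
R3: S -> C: (2·1) − (2·1) = 2 − 2 = 0
R4: X -> E: (1·1) − (1·1) = 1 − 1 = 0
Every reaction leaves W unchanged, so W is conserved and no simulation is needed: W(T) = W(0) = 2·5 + 3 + 2·3 + 5 = 24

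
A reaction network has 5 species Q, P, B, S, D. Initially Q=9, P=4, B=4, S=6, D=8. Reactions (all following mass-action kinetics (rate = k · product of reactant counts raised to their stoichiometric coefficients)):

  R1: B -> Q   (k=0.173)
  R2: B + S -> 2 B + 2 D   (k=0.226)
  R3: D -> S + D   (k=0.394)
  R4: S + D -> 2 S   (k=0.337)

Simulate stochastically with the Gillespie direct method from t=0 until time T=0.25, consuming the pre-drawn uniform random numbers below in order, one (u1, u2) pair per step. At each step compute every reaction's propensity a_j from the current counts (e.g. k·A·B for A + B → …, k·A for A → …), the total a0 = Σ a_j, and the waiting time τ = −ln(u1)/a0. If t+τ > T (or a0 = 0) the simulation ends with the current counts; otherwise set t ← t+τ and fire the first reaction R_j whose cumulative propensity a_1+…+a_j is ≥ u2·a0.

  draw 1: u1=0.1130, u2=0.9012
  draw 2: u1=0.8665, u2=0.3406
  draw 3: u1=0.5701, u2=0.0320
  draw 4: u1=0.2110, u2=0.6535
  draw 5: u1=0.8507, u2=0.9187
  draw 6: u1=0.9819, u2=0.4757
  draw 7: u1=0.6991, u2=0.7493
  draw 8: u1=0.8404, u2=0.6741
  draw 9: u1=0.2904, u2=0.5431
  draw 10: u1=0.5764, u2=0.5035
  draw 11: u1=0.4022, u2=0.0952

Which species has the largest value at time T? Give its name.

Dominant species at T: S

t=0.000: Q=9 P=4 B=4 S=6 D=8
Draw 1: a1=0.692, a2=5.424, a3=3.152, a4=16.176, a0=25.444; τ=−ln(0.1130)/25.444=0.086 → t=0.086; u2·a0=0.9012·25.444=22.930; a1+…+a3=9.268 < 22.930 ≤ a1+…+a4=25.444 → R4 fires; Q=9 P=4 B=4 S=7 D=7
Draw 2: a1=0.692, a2=6.328, a3=2.758, a4=16.513, a0=26.291; τ=−ln(0.8665)/26.291=0.005 → t=0.091; u2·a0=0.3406·26.291=8.955; a1+a2=7.020 < 8.955 ≤ a1+…+a3=9.778 → R3 fires; Q=9 P=4 B=4 S=8 D=7
Draw 3: a1=0.692, a2=7.232, a3=2.758, a4=18.872, a0=29.554; τ=−ln(0.5701)/29.554=0.019 → t=0.110; u2·a0=0.0320·29.554=0.946; a1=0.692 < 0.946 ≤ a1+a2=7.924 → R2 fires; Q=9 P=4 B=5 S=7 D=9
Draw 4: a1=0.865, a2=7.910, a3=3.546, a4=21.231, a0=33.552; τ=−ln(0.2110)/33.552=0.046 → t=0.157; u2·a0=0.6535·33.552=21.926; a1+…+a3=12.321 < 21.926 ≤ a1+…+a4=33.552 → R4 fires; Q=9 P=4 B=5 S=8 D=8
Draw 5: a1=0.865, a2=9.040, a3=3.152, a4=21.568, a0=34.625; τ=−ln(0.8507)/34.625=0.005 → t=0.161; u2·a0=0.9187·34.625=31.810; a1+…+a3=13.057 < 31.810 ≤ a1+…+a4=34.625 → R4 fires; Q=9 P=4 B=5 S=9 D=7
Draw 6: a1=0.865, a2=10.170, a3=2.758, a4=21.231, a0=35.024; τ=−ln(0.9819)/35.024=0.001 → t=0.162; u2·a0=0.4757·35.024=16.661; a1+…+a3=13.793 < 16.661 ≤ a1+…+a4=35.024 → R4 fires; Q=9 P=4 B=5 S=10 D=6
Draw 7: a1=0.865, a2=11.300, a3=2.364, a4=20.220, a0=34.749; τ=−ln(0.6991)/34.749=0.010 → t=0.172; u2·a0=0.7493·34.749=26.037; a1+…+a3=14.529 < 26.037 ≤ a1+…+a4=34.749 → R4 fires; Q=9 P=4 B=5 S=11 D=5
Draw 8: a1=0.865, a2=12.430, a3=1.970, a4=18.535, a0=33.800; τ=−ln(0.8404)/33.800=0.005 → t=0.177; u2·a0=0.6741·33.800=22.785; a1+…+a3=15.265 < 22.785 ≤ a1+…+a4=33.800 → R4 fires; Q=9 P=4 B=5 S=12 D=4
Draw 9: a1=0.865, a2=13.560, a3=1.576, a4=16.176, a0=32.177; τ=−ln(0.2904)/32.177=0.038 → t=0.216; u2·a0=0.5431·32.177=17.475; a1+…+a3=16.001 < 17.475 ≤ a1+…+a4=32.177 → R4 fires; Q=9 P=4 B=5 S=13 D=3
Draw 10: a1=0.865, a2=14.690, a3=1.182, a4=13.143, a0=29.880; τ=−ln(0.5764)/29.880=0.018 → t=0.234; u2·a0=0.5035·29.880=15.045; a1=0.865 < 15.045 ≤ a1+a2=15.555 → R2 fires; Q=9 P=4 B=6 S=12 D=5
Draw 11: a1=1.038, a2=16.272, a3=1.970, a4=20.220, a0=39.500; τ=−ln(0.4022)/39.500=0.023 → t=0.257 > T=0.25: stop.
At T=0.25: Q=9 P=4 B=6 S=12 D=5; the largest is S.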